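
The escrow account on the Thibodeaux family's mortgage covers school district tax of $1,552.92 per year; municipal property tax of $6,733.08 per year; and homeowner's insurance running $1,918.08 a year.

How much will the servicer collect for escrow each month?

$850.34

School district tax — $1,552.92
Municipal property tax — $6,733.08
Homeowner's insurance — $1,918.08
Yearly total = $1,552.92 + $6,733.08 + $1,918.08 = $10,204.08
Per month = $10,204.08 / 12 = $850.34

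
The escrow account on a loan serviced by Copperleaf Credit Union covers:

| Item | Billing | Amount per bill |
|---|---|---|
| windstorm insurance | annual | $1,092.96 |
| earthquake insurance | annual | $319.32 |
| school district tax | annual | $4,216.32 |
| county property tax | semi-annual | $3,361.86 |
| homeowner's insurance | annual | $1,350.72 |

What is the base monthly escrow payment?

$1,141.92

Windstorm insurance = $1,092.96
Earthquake insurance = $319.32
School district tax = $4,216.32
County property tax = $3,361.86 × 2 = $6,723.72
Homeowner's insurance = $1,350.72
Yearly total = $1,092.96 + $319.32 + $4,216.32 + $6,723.72 + $1,350.72 = $13,703.04
Per month = $13,703.04 / 12 = $1,141.92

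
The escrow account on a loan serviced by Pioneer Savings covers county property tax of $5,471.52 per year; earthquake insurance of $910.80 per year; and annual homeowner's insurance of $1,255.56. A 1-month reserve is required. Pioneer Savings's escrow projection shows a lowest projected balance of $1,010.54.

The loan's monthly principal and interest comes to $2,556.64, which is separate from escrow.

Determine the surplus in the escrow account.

$374.05

County property tax — $5,471.52/yr
Earthquake insurance — $910.80/yr
Homeowner's insurance — $1,255.56/yr
Combined annual = $5,471.52 + $910.80 + $1,255.56 = $7,637.88
Monthly = $7,637.88 ÷ 12 = $636.49
Required cushion = 1 × $636.49 = $636.49
Surplus = $1,010.54 − $636.49 = $374.05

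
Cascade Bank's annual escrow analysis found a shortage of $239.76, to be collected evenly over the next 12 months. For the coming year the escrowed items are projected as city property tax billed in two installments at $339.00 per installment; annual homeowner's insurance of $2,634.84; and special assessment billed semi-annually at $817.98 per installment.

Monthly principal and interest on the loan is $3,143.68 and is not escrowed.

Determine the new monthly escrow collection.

$432.38

City property tax: $339.00 × 2 = $678.00
Homeowner's insurance: $2,634.84
Special assessment: $817.98 × 2 = $1,635.96
Yearly total = $4,948.80
Per month = $4,948.80 / 12 = $412.40
Shortage per month = $239.76 ÷ 12 = $19.98
Adjusted monthly = $412.40 + $19.98 = $432.38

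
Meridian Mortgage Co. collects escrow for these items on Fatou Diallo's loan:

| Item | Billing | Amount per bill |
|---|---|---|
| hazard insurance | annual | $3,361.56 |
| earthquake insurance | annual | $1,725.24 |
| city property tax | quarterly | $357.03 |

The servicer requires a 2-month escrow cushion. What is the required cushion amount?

$1,085.82

Hazard insurance — $3,361.56/yr
Earthquake insurance — $1,725.24/yr
City property tax — $357.03 × 4 = $1,428.12/yr
Yearly total = $3,361.56 + $1,725.24 + $1,428.12 = $6,514.92
Per month = $6,514.92 / 12 = $542.91
Cushion = 2 × $542.91 = $1,085.82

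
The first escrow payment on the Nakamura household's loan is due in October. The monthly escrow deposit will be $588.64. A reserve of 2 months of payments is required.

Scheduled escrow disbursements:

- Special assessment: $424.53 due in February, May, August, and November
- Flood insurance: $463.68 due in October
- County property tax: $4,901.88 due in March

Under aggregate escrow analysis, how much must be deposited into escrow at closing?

Cushion = 2 × $588.64 = $1,177.28
Trial balance (start $0, +$588.64 each month, − disbursements):
  Oct: +$588.64 − $463.68 → $124.96
  Nov: +$588.64 − $424.53 → $289.07
  Dec: +$588.64 → $877.71
  Jan: +$588.64 → $1,466.35
  Feb: +$588.64 − $424.53 → $1,630.46
  Mar: +$588.64 − $4,901.88 → -$2,682.78
  Apr: +$588.64 → -$2,094.14
  May: +$588.64 − $424.53 → -$1,930.03
  Jun: +$588.64 → -$1,341.39
  Jul: +$588.64 → -$752.75
  Aug: +$588.64 − $424.53 → -$588.64
  Sep: +$588.64 → $0.00
Lowest trial balance = -$2,682.78 (Mar)
Initial deposit = cushion − low point = $1,177.28 − (-$2,682.78) = $3,860.06

$3,860.06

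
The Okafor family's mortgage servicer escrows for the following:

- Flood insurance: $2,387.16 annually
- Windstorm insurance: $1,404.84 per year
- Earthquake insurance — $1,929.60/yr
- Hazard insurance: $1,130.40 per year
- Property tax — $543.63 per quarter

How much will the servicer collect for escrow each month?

Flood insurance — $2,387.16/yr
Windstorm insurance — $1,404.84/yr
Earthquake insurance — $1,929.60/yr
Hazard insurance — $1,130.40/yr
Property tax — $543.63 × 4 = $2,174.52/yr
Total annual escrow = $2,387.16 + $1,404.84 + $1,929.60 + $1,130.40 + $2,174.52 = $9,026.52
Monthly escrow = $9,026.52 / 12 = $752.21

$752.21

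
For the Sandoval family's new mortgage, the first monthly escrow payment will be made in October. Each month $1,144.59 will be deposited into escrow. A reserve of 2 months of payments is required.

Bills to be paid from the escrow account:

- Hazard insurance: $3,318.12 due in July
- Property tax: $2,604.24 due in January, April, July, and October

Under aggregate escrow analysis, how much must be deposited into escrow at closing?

$4,578.36

Cushion = 2 × $1,144.59 = $2,289.18
Trial balance (start $0, +$1,144.59 each month, − disbursements):
  Oct: +$1,144.59 − $2,604.24 → -$1,459.65
  Nov: +$1,144.59 → -$315.06
  Dec: +$1,144.59 → $829.53
  Jan: +$1,144.59 − $2,604.24 → -$630.12
  Feb: +$1,144.59 → $514.47
  Mar: +$1,144.59 → $1,659.06
  Apr: +$1,144.59 − $2,604.24 → $199.41
  May: +$1,144.59 → $1,344.00
  Jun: +$1,144.59 → $2,488.59
  Jul: +$1,144.59 − $5,922.36 → -$2,289.18
  Aug: +$1,144.59 → -$1,144.59
  Sep: +$1,144.59 → $0.00
Lowest trial balance = -$2,289.18 (Jul)
Initial deposit = cushion − low point = $2,289.18 − (-$2,289.18) = $4,578.36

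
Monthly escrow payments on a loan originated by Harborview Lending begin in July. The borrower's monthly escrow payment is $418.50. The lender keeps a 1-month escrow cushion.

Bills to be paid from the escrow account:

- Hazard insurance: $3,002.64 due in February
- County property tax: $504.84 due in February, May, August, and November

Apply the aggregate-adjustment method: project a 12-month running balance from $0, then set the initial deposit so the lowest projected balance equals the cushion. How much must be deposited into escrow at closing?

Cushion = 1 × $418.50 = $418.50
Trial balance (start $0, +$418.50 each month, − disbursements):
  Jul: +$418.50 → $418.50
  Aug: +$418.50 − $504.84 → $332.16
  Sep: +$418.50 → $750.66
  Oct: +$418.50 → $1,169.16
  Nov: +$418.50 − $504.84 → $1,082.82
  Dec: +$418.50 → $1,501.32
  Jan: +$418.50 → $1,919.82
  Feb: +$418.50 − $3,507.48 → -$1,169.16
  Mar: +$418.50 → -$750.66
  Apr: +$418.50 → -$332.16
  May: +$418.50 − $504.84 → -$418.50
  Jun: +$418.50 → $0.00
Lowest trial balance = -$1,169.16 (Feb)
Initial deposit = cushion − low point = $418.50 − (-$1,169.16) = $1,587.66

$1,587.66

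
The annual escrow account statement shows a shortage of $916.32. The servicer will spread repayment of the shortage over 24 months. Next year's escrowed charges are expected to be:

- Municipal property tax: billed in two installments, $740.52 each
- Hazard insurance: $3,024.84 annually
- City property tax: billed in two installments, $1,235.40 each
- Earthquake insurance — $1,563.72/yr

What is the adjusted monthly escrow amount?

Municipal property tax = $740.52 × 2 = $1,481.04 per year
Hazard insurance = $3,024.84 per year
City property tax = $1,235.40 × 2 = $2,470.80 per year
Earthquake insurance = $1,563.72 per year
Annual escrow total = $8,540.40
Monthly escrow = $8,540.40 / 12 = $711.70
Shortage per month = $916.32 / 24 = $38.18
Adjusted monthly = $711.70 + $38.18 = $749.88

$749.88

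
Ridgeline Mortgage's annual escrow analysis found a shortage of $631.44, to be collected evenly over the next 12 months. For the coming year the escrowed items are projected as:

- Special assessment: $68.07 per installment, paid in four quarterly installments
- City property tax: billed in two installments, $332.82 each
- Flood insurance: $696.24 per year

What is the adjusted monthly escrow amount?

Special assessment = $68.07 × 4 = $272.28
City property tax = $332.82 × 2 = $665.64
Flood insurance = $696.24
Annual escrow total = $1,634.16
Per month = $1,634.16 / 12 = $136.18
Monthly shortage recovery: $631.44 / 12 = $52.62
New monthly escrow = $136.18 + $52.62 = $188.80

$188.80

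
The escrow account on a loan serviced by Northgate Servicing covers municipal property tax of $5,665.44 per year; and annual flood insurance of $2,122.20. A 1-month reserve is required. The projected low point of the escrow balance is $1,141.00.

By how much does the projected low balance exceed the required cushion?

Municipal property tax — $5,665.44 annually
Flood insurance — $2,122.20 annually
Combined annual = $5,665.44 + $2,122.20 = $7,787.64
Base monthly escrow = $7,787.64 ÷ 12 = $648.97
Required cushion = 1 × $648.97 = $648.97
Surplus = $1,141.00 − $648.97 = $492.03

$492.03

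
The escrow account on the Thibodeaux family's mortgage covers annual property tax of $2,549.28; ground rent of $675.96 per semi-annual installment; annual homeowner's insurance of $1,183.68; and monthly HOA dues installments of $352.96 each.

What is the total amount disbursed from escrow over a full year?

$9,320.40

Property tax — $2,549.28
Ground rent — $675.96 × 2 = $1,351.92
Homeowner's insurance — $1,183.68
HOA dues — $352.96 × 12 = $4,235.52
Annual escrow total = $2,549.28 + $1,351.92 + $1,183.68 + $4,235.52 = $9,320.40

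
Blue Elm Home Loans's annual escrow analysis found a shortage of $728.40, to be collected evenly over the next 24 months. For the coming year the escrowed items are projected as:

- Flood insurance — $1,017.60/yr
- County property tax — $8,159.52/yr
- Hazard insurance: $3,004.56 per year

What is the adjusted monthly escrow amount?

Flood insurance: $1,017.60
County property tax: $8,159.52
Hazard insurance: $3,004.56
Total per year = $1,017.60 + $8,159.52 + $3,004.56 = $12,181.68
Per month = $12,181.68 / 12 = $1,015.14
Monthly shortage recovery: $728.40 / 24 = $30.35
Adjusted monthly = $1,015.14 + $30.35 = $1,045.49

$1,045.49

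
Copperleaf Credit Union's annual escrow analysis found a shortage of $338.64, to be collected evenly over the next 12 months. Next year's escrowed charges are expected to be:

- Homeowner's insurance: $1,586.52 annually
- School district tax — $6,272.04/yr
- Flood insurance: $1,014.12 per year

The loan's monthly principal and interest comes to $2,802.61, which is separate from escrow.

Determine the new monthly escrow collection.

Homeowner's insurance — $1,586.52
School district tax — $6,272.04
Flood insurance — $1,014.12
Annual escrow total = $8,872.68
Per month = $8,872.68 / 12 = $739.39
Monthly shortage recovery: $338.64 / 12 = $28.22
Adjusted monthly = $739.39 + $28.22 = $767.61

$767.61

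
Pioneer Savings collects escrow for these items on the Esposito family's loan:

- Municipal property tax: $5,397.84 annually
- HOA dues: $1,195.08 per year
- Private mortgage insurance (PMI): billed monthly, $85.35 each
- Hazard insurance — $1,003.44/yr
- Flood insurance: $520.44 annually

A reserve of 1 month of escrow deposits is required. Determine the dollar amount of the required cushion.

Municipal property tax: $5,397.84
HOA dues: $1,195.08
Private mortgage insurance (PMI): $85.35 × 12 = $1,024.20
Hazard insurance: $1,003.44
Flood insurance: $520.44
Yearly total = $5,397.84 + $1,195.08 + $1,024.20 + $1,003.44 + $520.44 = $9,141.00
Monthly escrow = $9,141.00 / 12 = $761.75
Cushion = 1 × $761.75 = $761.75

$761.75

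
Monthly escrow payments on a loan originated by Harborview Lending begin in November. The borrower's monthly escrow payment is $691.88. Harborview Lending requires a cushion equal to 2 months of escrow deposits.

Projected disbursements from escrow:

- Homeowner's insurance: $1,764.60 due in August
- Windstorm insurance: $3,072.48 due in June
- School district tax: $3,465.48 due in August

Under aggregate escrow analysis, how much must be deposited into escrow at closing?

Cushion = 2 × $691.88 = $1,383.76
Trial balance (start $0, +$691.88 each month, − disbursements):
  Nov: +$691.88 → $691.88
  Dec: +$691.88 → $1,383.76
  Jan: +$691.88 → $2,075.64
  Feb: +$691.88 → $2,767.52
  Mar: +$691.88 → $3,459.40
  Apr: +$691.88 → $4,151.28
  May: +$691.88 → $4,843.16
  Jun: +$691.88 − $3,072.48 → $2,462.56
  Jul: +$691.88 → $3,154.44
  Aug: +$691.88 − $5,230.08 → -$1,383.76
  Sep: +$691.88 → -$691.88
  Oct: +$691.88 → $0.00
Lowest trial balance = -$1,383.76 (Aug)
Initial deposit = cushion − low point = $1,383.76 − (-$1,383.76) = $2,767.52

$2,767.52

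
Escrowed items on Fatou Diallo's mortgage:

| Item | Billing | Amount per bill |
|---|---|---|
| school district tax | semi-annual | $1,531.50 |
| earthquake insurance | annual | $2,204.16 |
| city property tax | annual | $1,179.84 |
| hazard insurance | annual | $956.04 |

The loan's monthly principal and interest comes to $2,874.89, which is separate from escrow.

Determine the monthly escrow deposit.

School district tax — $1,531.50 × 2 = $3,063.00/yr
Earthquake insurance — $2,204.16/yr
City property tax — $1,179.84/yr
Hazard insurance — $956.04/yr
Total per year = $7,403.04
Monthly escrow = $7,403.04 / 12 = $616.92

$616.92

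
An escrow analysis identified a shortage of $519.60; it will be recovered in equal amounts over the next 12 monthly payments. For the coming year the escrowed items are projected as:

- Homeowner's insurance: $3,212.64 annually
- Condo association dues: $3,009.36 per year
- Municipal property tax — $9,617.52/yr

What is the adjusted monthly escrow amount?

Homeowner's insurance = $3,212.64 per year
Condo association dues = $3,009.36 per year
Municipal property tax = $9,617.52 per year
Total per year = $15,839.52
Monthly escrow = $15,839.52 ÷ 12 = $1,319.96
Shortage spread = $519.60 ÷ 12 = $43.30/mo
Adjusted monthly = $1,319.96 + $43.30 = $1,363.26

$1,363.26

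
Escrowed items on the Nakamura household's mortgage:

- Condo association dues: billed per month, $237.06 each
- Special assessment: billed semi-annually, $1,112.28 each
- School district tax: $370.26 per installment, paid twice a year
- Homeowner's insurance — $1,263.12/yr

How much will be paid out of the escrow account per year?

$7,072.92

Condo association dues: $237.06 × 12 = $2,844.72 annually
Special assessment: $1,112.28 × 2 = $2,224.56 annually
School district tax: $370.26 × 2 = $740.52 annually
Homeowner's insurance: $1,263.12 annually
Yearly total = $2,844.72 + $2,224.56 + $740.52 + $1,263.12 = $7,072.92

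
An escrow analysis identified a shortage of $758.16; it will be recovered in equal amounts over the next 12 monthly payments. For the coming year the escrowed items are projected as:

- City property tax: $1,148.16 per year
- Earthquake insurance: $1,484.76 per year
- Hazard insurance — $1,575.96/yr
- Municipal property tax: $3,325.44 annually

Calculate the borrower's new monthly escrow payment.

$691.04

City property tax: $1,148.16 per year
Earthquake insurance: $1,484.76 per year
Hazard insurance: $1,575.96 per year
Municipal property tax: $3,325.44 per year
Annual escrow total = $1,148.16 + $1,484.76 + $1,575.96 + $3,325.44 = $7,534.32
Base monthly escrow = $7,534.32 / 12 = $627.86
Monthly shortage recovery: $758.16 / 12 = $63.18
Adjusted monthly = $627.86 + $63.18 = $691.04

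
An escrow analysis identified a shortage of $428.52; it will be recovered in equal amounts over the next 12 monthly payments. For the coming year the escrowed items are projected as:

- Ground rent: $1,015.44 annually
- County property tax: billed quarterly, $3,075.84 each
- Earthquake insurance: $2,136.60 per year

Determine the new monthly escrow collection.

$1,323.66

Ground rent — $1,015.44 annually
County property tax — $3,075.84 × 4 = $12,303.36 annually
Earthquake insurance — $2,136.60 annually
Combined annual = $1,015.44 + $12,303.36 + $2,136.60 = $15,455.40
Base monthly escrow = $15,455.40 / 12 = $1,287.95
Shortage spread = $428.52 ÷ 12 = $35.71/mo
Adjusted monthly = $1,287.95 + $35.71 = $1,323.66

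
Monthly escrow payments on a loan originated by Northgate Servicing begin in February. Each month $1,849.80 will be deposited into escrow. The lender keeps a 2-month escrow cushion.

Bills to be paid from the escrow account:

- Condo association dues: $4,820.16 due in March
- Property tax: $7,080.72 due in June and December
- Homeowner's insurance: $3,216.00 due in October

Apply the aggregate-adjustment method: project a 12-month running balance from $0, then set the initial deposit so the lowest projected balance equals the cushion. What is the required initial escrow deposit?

Cushion = 2 × $1,849.80 = $3,699.60
Trial balance (start $0, +$1,849.80 each month, − disbursements):
  Feb: +$1,849.80 → $1,849.80
  Mar: +$1,849.80 − $4,820.16 → -$1,120.56
  Apr: +$1,849.80 → $729.24
  May: +$1,849.80 → $2,579.04
  Jun: +$1,849.80 − $7,080.72 → -$2,651.88
  Jul: +$1,849.80 → -$802.08
  Aug: +$1,849.80 → $1,047.72
  Sep: +$1,849.80 → $2,897.52
  Oct: +$1,849.80 − $3,216.00 → $1,531.32
  Nov: +$1,849.80 → $3,381.12
  Dec: +$1,849.80 − $7,080.72 → -$1,849.80
  Jan: +$1,849.80 → $0.00
Lowest trial balance = -$2,651.88 (Jun)
Initial deposit = cushion − low point = $3,699.60 − (-$2,651.88) = $6,351.48

$6,351.48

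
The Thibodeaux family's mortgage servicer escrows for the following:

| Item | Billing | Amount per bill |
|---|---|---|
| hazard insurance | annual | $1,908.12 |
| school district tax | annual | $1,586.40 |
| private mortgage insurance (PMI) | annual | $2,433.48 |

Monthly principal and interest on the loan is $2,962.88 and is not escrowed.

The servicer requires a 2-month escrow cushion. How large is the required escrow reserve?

Hazard insurance — $1,908.12 per year
School district tax — $1,586.40 per year
Private mortgage insurance (PMI) — $2,433.48 per year
Total per year = $1,908.12 + $1,586.40 + $2,433.48 = $5,928.00
Monthly escrow = $5,928.00 ÷ 12 = $494.00
Cushion = 2 × $494.00 = $988.00

$988.00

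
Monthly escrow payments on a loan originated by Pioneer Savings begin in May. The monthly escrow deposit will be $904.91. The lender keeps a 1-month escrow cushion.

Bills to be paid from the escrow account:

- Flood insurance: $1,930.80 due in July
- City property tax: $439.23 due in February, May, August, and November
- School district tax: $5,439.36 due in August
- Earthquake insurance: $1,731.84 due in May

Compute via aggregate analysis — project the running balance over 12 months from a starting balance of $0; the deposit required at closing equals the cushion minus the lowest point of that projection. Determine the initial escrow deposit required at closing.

Cushion = 1 × $904.91 = $904.91
Trial balance (start $0, +$904.91 each month, − disbursements):
  May: +$904.91 − $2,171.07 → -$1,266.16
  Jun: +$904.91 → -$361.25
  Jul: +$904.91 − $1,930.80 → -$1,387.14
  Aug: +$904.91 − $5,878.59 → -$6,360.82
  Sep: +$904.91 → -$5,455.91
  Oct: +$904.91 → -$4,551.00
  Nov: +$904.91 − $439.23 → -$4,085.32
  Dec: +$904.91 → -$3,180.41
  Jan: +$904.91 → -$2,275.50
  Feb: +$904.91 − $439.23 → -$1,809.82
  Mar: +$904.91 → -$904.91
  Apr: +$904.91 → $0.00
Lowest trial balance = -$6,360.82 (Aug)
Initial deposit = cushion − low point = $904.91 − (-$6,360.82) = $7,265.73

$7,265.73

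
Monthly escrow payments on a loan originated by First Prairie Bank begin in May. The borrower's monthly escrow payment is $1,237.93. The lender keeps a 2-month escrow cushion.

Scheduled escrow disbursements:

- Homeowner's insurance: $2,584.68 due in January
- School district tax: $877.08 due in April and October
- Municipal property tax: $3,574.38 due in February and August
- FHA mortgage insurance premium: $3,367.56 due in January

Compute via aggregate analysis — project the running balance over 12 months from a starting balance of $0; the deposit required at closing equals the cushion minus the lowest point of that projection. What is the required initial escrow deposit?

Cushion = 2 × $1,237.93 = $2,475.86
Trial balance (start $0, +$1,237.93 each month, − disbursements):
  May: +$1,237.93 → $1,237.93
  Jun: +$1,237.93 → $2,475.86
  Jul: +$1,237.93 → $3,713.79
  Aug: +$1,237.93 − $3,574.38 → $1,377.34
  Sep: +$1,237.93 → $2,615.27
  Oct: +$1,237.93 − $877.08 → $2,976.12
  Nov: +$1,237.93 → $4,214.05
  Dec: +$1,237.93 → $5,451.98
  Jan: +$1,237.93 − $5,952.24 → $737.67
  Feb: +$1,237.93 − $3,574.38 → -$1,598.78
  Mar: +$1,237.93 → -$360.85
  Apr: +$1,237.93 − $877.08 → $0.00
Lowest trial balance = -$1,598.78 (Feb)
Initial deposit = cushion − low point = $2,475.86 − (-$1,598.78) = $4,074.64

$4,074.64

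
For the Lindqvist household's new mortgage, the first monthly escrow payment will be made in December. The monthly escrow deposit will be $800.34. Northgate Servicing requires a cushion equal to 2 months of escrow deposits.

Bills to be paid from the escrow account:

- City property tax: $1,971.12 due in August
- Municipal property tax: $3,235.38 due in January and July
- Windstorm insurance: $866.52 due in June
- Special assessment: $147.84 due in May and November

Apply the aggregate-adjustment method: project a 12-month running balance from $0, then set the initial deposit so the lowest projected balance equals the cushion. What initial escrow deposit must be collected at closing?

Cushion = 2 × $800.34 = $1,600.68
Trial balance (start $0, +$800.34 each month, − disbursements):
  Dec: +$800.34 → $800.34
  Jan: +$800.34 − $3,235.38 → -$1,634.70
  Feb: +$800.34 → -$834.36
  Mar: +$800.34 → -$34.02
  Apr: +$800.34 → $766.32
  May: +$800.34 − $147.84 → $1,418.82
  Jun: +$800.34 − $866.52 → $1,352.64
  Jul: +$800.34 − $3,235.38 → -$1,082.40
  Aug: +$800.34 − $1,971.12 → -$2,253.18
  Sep: +$800.34 → -$1,452.84
  Oct: +$800.34 → -$652.50
  Nov: +$800.34 − $147.84 → $0.00
Lowest trial balance = -$2,253.18 (Aug)
Initial deposit = cushion − low point = $1,600.68 − (-$2,253.18) = $3,853.86

$3,853.86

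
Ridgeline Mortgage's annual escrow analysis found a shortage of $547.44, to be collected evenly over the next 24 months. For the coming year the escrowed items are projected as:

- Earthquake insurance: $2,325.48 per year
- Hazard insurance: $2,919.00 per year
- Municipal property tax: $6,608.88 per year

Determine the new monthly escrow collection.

$1,010.59

Earthquake insurance — $2,325.48 per year
Hazard insurance — $2,919.00 per year
Municipal property tax — $6,608.88 per year
Combined annual = $11,853.36
Per month = $11,853.36 / 12 = $987.78
Shortage per month = $547.44 / 24 = $22.81
Adjusted monthly = $987.78 + $22.81 = $1,010.59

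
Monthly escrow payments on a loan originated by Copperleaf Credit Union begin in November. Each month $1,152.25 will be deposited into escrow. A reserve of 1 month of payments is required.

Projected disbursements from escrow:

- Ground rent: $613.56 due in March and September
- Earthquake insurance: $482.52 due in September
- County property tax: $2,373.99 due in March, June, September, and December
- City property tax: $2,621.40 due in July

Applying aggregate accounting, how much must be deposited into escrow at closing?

$2,304.50

Cushion = 1 × $1,152.25 = $1,152.25
Trial balance (start $0, +$1,152.25 each month, − disbursements):
  Nov: +$1,152.25 → $1,152.25
  Dec: +$1,152.25 − $2,373.99 → -$69.49
  Jan: +$1,152.25 → $1,082.76
  Feb: +$1,152.25 → $2,235.01
  Mar: +$1,152.25 − $2,987.55 → $399.71
  Apr: +$1,152.25 → $1,551.96
  May: +$1,152.25 → $2,704.21
  Jun: +$1,152.25 − $2,373.99 → $1,482.47
  Jul: +$1,152.25 − $2,621.40 → $13.32
  Aug: +$1,152.25 → $1,165.57
  Sep: +$1,152.25 − $3,470.07 → -$1,152.25
  Oct: +$1,152.25 → $0.00
Lowest trial balance = -$1,152.25 (Sep)
Initial deposit = cushion − low point = $1,152.25 − (-$1,152.25) = $2,304.50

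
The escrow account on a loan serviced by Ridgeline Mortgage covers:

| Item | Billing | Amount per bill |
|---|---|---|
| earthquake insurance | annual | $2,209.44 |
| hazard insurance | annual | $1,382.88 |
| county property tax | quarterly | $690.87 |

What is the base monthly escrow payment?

$529.65

Earthquake insurance: $2,209.44/yr
Hazard insurance: $1,382.88/yr
County property tax: $690.87 × 4 = $2,763.48/yr
Annual escrow total = $6,355.80
Base monthly escrow = $6,355.80 / 12 = $529.65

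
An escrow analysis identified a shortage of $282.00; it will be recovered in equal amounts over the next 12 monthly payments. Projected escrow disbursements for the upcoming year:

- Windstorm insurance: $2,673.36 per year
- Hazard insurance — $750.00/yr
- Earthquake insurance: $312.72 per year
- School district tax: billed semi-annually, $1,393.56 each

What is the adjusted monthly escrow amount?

Windstorm insurance — $2,673.36/yr
Hazard insurance — $750.00/yr
Earthquake insurance — $312.72/yr
School district tax — $1,393.56 × 2 = $2,787.12/yr
Annual escrow total = $6,523.20
Monthly = $6,523.20 / 12 = $543.60
Shortage spread = $282.00 ÷ 12 = $23.50/mo
Adjusted monthly = $543.60 + $23.50 = $567.10

$567.10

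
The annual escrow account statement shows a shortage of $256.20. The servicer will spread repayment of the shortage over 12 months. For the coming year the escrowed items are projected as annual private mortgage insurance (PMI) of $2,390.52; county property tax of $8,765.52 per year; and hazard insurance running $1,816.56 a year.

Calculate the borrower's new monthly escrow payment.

$1,102.40

Private mortgage insurance (PMI): $2,390.52
County property tax: $8,765.52
Hazard insurance: $1,816.56
Annual escrow total = $2,390.52 + $8,765.52 + $1,816.56 = $12,972.60
Per month = $12,972.60 ÷ 12 = $1,081.05
Monthly shortage recovery: $256.20 ÷ 12 = $21.35
New monthly escrow = $1,081.05 + $21.35 = $1,102.40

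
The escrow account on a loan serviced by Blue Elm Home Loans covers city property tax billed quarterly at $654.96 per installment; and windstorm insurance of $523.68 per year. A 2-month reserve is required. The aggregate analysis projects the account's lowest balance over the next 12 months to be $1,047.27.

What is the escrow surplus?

City property tax: $654.96 × 4 = $2,619.84 per year
Windstorm insurance: $523.68 per year
Annual escrow total = $3,143.52
Monthly escrow = $3,143.52 ÷ 12 = $261.96
Required reserve = 2 × $261.96 = $523.92
Surplus = $1,047.27 − $523.92 = $523.35

$523.35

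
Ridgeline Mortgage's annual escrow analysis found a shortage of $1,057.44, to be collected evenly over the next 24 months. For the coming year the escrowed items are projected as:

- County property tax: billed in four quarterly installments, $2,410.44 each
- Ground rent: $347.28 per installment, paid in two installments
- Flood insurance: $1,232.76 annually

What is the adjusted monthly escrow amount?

$1,008.15

County property tax — $2,410.44 × 4 = $9,641.76 annually
Ground rent — $347.28 × 2 = $694.56 annually
Flood insurance — $1,232.76 annually
Annual escrow total = $9,641.76 + $694.56 + $1,232.76 = $11,569.08
Monthly escrow = $11,569.08 / 12 = $964.09
Shortage per month = $1,057.44 / 24 = $44.06
Adjusted monthly = $964.09 + $44.06 = $1,008.15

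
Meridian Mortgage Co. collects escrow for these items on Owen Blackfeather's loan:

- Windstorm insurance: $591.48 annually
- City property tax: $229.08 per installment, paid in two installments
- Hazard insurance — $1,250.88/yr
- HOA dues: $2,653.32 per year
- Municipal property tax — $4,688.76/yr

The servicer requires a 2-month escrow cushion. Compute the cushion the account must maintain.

Windstorm insurance: $591.48
City property tax: $229.08 × 2 = $458.16
Hazard insurance: $1,250.88
HOA dues: $2,653.32
Municipal property tax: $4,688.76
Annual escrow total = $9,642.60
Monthly escrow = $9,642.60 / 12 = $803.55
Cushion = 2 × $803.55 = $1,607.10

$1,607.10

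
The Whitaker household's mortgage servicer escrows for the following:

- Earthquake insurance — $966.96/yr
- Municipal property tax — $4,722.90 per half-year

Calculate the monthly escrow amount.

$867.73

Earthquake insurance = $966.96 per year
Municipal property tax = $4,722.90 × 2 = $9,445.80 per year
Yearly total = $966.96 + $9,445.80 = $10,412.76
Base monthly escrow = $10,412.76 ÷ 12 = $867.73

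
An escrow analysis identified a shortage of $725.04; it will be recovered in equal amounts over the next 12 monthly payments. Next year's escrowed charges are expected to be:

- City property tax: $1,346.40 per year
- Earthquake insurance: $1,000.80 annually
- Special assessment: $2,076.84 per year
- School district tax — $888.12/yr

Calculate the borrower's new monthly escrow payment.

City property tax: $1,346.40 per year
Earthquake insurance: $1,000.80 per year
Special assessment: $2,076.84 per year
School district tax: $888.12 per year
Annual escrow total = $1,346.40 + $1,000.80 + $2,076.84 + $888.12 = $5,312.16
Monthly = $5,312.16 / 12 = $442.68
Monthly shortage recovery: $725.04 / 12 = $60.42
Adjusted monthly = $442.68 + $60.42 = $503.10

$503.10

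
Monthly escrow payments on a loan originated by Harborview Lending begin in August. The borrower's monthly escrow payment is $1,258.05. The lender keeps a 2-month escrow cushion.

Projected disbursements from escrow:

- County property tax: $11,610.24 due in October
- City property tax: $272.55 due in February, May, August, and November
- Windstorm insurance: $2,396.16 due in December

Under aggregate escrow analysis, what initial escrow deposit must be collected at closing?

$10,777.35

Cushion = 2 × $1,258.05 = $2,516.10
Trial balance (start $0, +$1,258.05 each month, − disbursements):
  Aug: +$1,258.05 − $272.55 → $985.50
  Sep: +$1,258.05 → $2,243.55
  Oct: +$1,258.05 − $11,610.24 → -$8,108.64
  Nov: +$1,258.05 − $272.55 → -$7,123.14
  Dec: +$1,258.05 − $2,396.16 → -$8,261.25
  Jan: +$1,258.05 → -$7,003.20
  Feb: +$1,258.05 − $272.55 → -$6,017.70
  Mar: +$1,258.05 → -$4,759.65
  Apr: +$1,258.05 → -$3,501.60
  May: +$1,258.05 − $272.55 → -$2,516.10
  Jun: +$1,258.05 → -$1,258.05
  Jul: +$1,258.05 → $0.00
Lowest trial balance = -$8,261.25 (Dec)
Initial deposit = cushion − low point = $2,516.10 − (-$8,261.25) = $10,777.35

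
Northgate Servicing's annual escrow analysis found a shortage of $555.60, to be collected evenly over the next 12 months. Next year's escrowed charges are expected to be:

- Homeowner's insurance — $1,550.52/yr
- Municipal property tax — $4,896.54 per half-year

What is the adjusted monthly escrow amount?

Homeowner's insurance = $1,550.52/yr
Municipal property tax = $4,896.54 × 2 = $9,793.08/yr
Total annual escrow = $11,343.60
Per month = $11,343.60 ÷ 12 = $945.30
Shortage per month = $555.60 / 12 = $46.30
New monthly escrow = $945.30 + $46.30 = $991.60

$991.60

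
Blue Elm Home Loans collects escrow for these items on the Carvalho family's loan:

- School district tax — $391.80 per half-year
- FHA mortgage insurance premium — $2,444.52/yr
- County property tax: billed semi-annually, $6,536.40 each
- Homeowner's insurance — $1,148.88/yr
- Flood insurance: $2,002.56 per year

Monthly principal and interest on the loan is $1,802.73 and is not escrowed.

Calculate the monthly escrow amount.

$1,621.03

School district tax: $391.80 × 2 = $783.60
FHA mortgage insurance premium: $2,444.52
County property tax: $6,536.40 × 2 = $13,072.80
Homeowner's insurance: $1,148.88
Flood insurance: $2,002.56
Total annual escrow = $783.60 + $2,444.52 + $13,072.80 + $1,148.88 + $2,002.56 = $19,452.36
Base monthly escrow = $19,452.36 / 12 = $1,621.03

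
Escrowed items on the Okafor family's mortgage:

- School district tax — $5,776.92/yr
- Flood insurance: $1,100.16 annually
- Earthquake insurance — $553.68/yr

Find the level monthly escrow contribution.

$619.23

School district tax: $5,776.92 per year
Flood insurance: $1,100.16 per year
Earthquake insurance: $553.68 per year
Combined annual = $7,430.76
Per month = $7,430.76 ÷ 12 = $619.23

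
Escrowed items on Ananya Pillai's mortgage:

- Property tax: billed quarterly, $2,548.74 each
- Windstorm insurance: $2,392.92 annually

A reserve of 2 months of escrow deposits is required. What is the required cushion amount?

Property tax: $2,548.74 × 4 = $10,194.96/yr
Windstorm insurance: $2,392.92/yr
Total annual escrow = $10,194.96 + $2,392.92 = $12,587.88
Base monthly escrow = $12,587.88 ÷ 12 = $1,048.99
Cushion = 2 × $1,048.99 = $2,097.98

$2,097.98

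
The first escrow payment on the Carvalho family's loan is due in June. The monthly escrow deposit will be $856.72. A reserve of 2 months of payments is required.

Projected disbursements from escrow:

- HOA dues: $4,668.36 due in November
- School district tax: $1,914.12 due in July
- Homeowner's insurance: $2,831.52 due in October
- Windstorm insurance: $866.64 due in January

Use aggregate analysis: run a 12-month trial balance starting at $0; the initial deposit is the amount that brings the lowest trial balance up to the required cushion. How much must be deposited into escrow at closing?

$5,987.12

Cushion = 2 × $856.72 = $1,713.44
Trial balance (start $0, +$856.72 each month, − disbursements):
  Jun: +$856.72 → $856.72
  Jul: +$856.72 − $1,914.12 → -$200.68
  Aug: +$856.72 → $656.04
  Sep: +$856.72 → $1,512.76
  Oct: +$856.72 − $2,831.52 → -$462.04
  Nov: +$856.72 − $4,668.36 → -$4,273.68
  Dec: +$856.72 → -$3,416.96
  Jan: +$856.72 − $866.64 → -$3,426.88
  Feb: +$856.72 → -$2,570.16
  Mar: +$856.72 → -$1,713.44
  Apr: +$856.72 → -$856.72
  May: +$856.72 → $0.00
Lowest trial balance = -$4,273.68 (Nov)
Initial deposit = cushion − low point = $1,713.44 − (-$4,273.68) = $5,987.12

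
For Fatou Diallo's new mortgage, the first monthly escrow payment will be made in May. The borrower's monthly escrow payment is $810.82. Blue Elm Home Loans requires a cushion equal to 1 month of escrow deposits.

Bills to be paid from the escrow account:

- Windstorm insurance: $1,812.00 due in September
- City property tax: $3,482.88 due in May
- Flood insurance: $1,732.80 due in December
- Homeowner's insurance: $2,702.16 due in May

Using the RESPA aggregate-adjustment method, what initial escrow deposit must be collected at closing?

Cushion = 1 × $810.82 = $810.82
Trial balance (start $0, +$810.82 each month, − disbursements):
  May: +$810.82 − $6,185.04 → -$5,374.22
  Jun: +$810.82 → -$4,563.40
  Jul: +$810.82 → -$3,752.58
  Aug: +$810.82 → -$2,941.76
  Sep: +$810.82 − $1,812.00 → -$3,942.94
  Oct: +$810.82 → -$3,132.12
  Nov: +$810.82 → -$2,321.30
  Dec: +$810.82 − $1,732.80 → -$3,243.28
  Jan: +$810.82 → -$2,432.46
  Feb: +$810.82 → -$1,621.64
  Mar: +$810.82 → -$810.82
  Apr: +$810.82 → $0.00
Lowest trial balance = -$5,374.22 (May)
Initial deposit = cushion − low point = $810.82 − (-$5,374.22) = $6,185.04

$6,185.04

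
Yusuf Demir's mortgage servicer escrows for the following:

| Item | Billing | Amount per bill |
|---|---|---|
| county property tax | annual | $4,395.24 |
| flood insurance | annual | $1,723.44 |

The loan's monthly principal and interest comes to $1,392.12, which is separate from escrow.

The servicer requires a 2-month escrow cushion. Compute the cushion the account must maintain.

$1,019.78

County property tax = $4,395.24/yr
Flood insurance = $1,723.44/yr
Total per year = $4,395.24 + $1,723.44 = $6,118.68
Monthly = $6,118.68 / 12 = $509.89
Reserve = 2 × $509.89 = $1,019.78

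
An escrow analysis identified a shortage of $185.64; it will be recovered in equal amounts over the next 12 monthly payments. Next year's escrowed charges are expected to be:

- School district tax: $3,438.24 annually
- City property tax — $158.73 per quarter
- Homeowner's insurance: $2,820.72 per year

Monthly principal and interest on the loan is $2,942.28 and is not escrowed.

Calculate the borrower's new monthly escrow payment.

School district tax — $3,438.24 annually
City property tax — $158.73 × 4 = $634.92 annually
Homeowner's insurance — $2,820.72 annually
Annual escrow total = $6,893.88
Monthly = $6,893.88 ÷ 12 = $574.49
Shortage per month = $185.64 / 12 = $15.47
New monthly escrow = $574.49 + $15.47 = $589.96

$589.96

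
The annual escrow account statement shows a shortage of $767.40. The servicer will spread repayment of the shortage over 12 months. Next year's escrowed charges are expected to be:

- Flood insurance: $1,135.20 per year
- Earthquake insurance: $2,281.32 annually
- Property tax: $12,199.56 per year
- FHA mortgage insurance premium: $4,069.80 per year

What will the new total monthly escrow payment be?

Flood insurance — $1,135.20
Earthquake insurance — $2,281.32
Property tax — $12,199.56
FHA mortgage insurance premium — $4,069.80
Annual escrow total = $1,135.20 + $2,281.32 + $12,199.56 + $4,069.80 = $19,685.88
Base monthly escrow = $19,685.88 ÷ 12 = $1,640.49
Shortage per month = $767.40 / 12 = $63.95
Adjusted monthly = $1,640.49 + $63.95 = $1,704.44

$1,704.44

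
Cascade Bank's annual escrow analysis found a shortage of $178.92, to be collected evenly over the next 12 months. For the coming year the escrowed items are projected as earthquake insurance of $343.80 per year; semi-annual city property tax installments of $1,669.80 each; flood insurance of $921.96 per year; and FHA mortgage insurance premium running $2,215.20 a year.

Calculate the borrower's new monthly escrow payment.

$583.29

Earthquake insurance — $343.80 annually
City property tax — $1,669.80 × 2 = $3,339.60 annually
Flood insurance — $921.96 annually
FHA mortgage insurance premium — $2,215.20 annually
Annual escrow total = $343.80 + $3,339.60 + $921.96 + $2,215.20 = $6,820.56
Per month = $6,820.56 ÷ 12 = $568.38
Shortage spread = $178.92 / 12 = $14.91/mo
New monthly escrow = $568.38 + $14.91 = $583.29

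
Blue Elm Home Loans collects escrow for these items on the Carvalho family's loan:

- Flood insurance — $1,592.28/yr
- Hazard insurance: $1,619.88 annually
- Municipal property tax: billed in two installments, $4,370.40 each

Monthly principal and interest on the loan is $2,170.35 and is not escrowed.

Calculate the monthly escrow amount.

$996.08

Flood insurance — $1,592.28 per year
Hazard insurance — $1,619.88 per year
Municipal property tax — $4,370.40 × 2 = $8,740.80 per year
Yearly total = $1,592.28 + $1,619.88 + $8,740.80 = $11,952.96
Monthly = $11,952.96 ÷ 12 = $996.08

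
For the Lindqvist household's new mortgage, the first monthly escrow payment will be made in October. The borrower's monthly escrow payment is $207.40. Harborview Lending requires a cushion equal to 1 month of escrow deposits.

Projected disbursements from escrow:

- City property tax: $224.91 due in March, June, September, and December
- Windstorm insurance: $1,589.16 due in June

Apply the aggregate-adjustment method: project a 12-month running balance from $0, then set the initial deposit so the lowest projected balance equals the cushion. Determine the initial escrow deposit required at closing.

$604.69

Cushion = 1 × $207.40 = $207.40
Trial balance (start $0, +$207.40 each month, − disbursements):
  Oct: +$207.40 → $207.40
  Nov: +$207.40 → $414.80
  Dec: +$207.40 − $224.91 → $397.29
  Jan: +$207.40 → $604.69
  Feb: +$207.40 → $812.09
  Mar: +$207.40 − $224.91 → $794.58
  Apr: +$207.40 → $1,001.98
  May: +$207.40 → $1,209.38
  Jun: +$207.40 − $1,814.07 → -$397.29
  Jul: +$207.40 → -$189.89
  Aug: +$207.40 → $17.51
  Sep: +$207.40 − $224.91 → $0.00
Lowest trial balance = -$397.29 (Jun)
Initial deposit = cushion − low point = $207.40 − (-$397.29) = $604.69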